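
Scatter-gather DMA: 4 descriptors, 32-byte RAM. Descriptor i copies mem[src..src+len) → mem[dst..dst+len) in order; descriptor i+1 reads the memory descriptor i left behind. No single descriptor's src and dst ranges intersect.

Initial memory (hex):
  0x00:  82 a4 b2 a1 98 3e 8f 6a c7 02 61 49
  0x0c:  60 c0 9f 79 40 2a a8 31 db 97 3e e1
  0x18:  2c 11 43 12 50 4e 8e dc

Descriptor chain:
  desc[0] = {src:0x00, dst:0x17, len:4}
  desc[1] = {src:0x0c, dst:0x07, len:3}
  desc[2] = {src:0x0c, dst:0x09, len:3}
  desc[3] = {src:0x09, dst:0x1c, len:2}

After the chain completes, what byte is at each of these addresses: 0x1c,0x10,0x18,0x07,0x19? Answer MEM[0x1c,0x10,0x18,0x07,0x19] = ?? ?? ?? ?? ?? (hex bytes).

D0: mem[0x17..0x1a] <- [82 a4 b2 a1]
D1: mem[0x07..0x09] <- [60 c0 9f]
D2: mem[0x09..0x0b] <- [60 c0 9f]
D3: mem[0x1c..0x1d] <- [60 c0]
query mem[0x1c]=0x60, mem[0x10]=0x40, mem[0x18]=0xa4, mem[0x07]=0x60, mem[0x19]=0xb2

MEM[0x1c,0x10,0x18,0x07,0x19] = 60 40 a4 60 b2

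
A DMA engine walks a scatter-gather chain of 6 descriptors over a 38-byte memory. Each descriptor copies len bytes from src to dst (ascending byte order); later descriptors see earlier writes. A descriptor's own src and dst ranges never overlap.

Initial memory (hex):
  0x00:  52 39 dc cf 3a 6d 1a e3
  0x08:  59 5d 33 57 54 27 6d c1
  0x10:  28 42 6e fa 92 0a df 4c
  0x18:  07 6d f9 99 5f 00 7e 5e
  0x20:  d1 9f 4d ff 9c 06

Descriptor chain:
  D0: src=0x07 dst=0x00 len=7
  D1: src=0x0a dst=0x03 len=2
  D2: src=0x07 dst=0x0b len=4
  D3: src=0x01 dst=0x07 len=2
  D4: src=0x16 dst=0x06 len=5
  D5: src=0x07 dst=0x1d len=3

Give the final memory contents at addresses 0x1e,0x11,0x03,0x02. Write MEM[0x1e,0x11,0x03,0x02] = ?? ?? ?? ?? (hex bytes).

MEM[0x1e,0x11,0x03,0x02] = 07 42 33 5d

  after D0: wrote 7B at 0x00 = e3595d33575427
  after D1: wrote 2B at 0x03 = 3357
  after D2: wrote 4B at 0x0b = e3595d33
  after D3: wrote 2B at 0x07 = 595d
  after D4: wrote 5B at 0x06 = df4c076df9
  after D5: wrote 3B at 0x1d = 4c076d
query mem[0x1e]=0x07, mem[0x11]=0x42, mem[0x03]=0x33, mem[0x02]=0x5d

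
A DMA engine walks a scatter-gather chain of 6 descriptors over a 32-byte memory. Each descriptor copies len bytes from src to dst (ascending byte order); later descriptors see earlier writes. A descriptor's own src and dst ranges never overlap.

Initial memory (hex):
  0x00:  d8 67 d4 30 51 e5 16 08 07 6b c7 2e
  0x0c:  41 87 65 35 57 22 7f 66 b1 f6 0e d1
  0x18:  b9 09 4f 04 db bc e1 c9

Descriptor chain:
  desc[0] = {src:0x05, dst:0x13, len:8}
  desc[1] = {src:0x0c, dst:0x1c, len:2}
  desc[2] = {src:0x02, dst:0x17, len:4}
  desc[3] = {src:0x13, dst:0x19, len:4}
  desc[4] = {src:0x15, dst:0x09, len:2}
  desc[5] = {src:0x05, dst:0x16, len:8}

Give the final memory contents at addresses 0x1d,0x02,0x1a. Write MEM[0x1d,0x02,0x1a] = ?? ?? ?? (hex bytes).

MEM[0x1d,0x02,0x1a] = 41 d4 08

D0: mem[0x13..0x1a] <- [e5 16 08 07 6b c7 2e 41]
D1: mem[0x1c..0x1d] <- [41 87]
D2: mem[0x17..0x1a] <- [d4 30 51 e5]
D3: mem[0x19..0x1c] <- [e5 16 08 07]
D4: mem[0x09..0x0a] <- [08 07]
D5: mem[0x16..0x1d] <- [e5 16 08 07 08 07 2e 41]
query mem[0x1d]=0x41, mem[0x02]=0xd4, mem[0x1a]=0x08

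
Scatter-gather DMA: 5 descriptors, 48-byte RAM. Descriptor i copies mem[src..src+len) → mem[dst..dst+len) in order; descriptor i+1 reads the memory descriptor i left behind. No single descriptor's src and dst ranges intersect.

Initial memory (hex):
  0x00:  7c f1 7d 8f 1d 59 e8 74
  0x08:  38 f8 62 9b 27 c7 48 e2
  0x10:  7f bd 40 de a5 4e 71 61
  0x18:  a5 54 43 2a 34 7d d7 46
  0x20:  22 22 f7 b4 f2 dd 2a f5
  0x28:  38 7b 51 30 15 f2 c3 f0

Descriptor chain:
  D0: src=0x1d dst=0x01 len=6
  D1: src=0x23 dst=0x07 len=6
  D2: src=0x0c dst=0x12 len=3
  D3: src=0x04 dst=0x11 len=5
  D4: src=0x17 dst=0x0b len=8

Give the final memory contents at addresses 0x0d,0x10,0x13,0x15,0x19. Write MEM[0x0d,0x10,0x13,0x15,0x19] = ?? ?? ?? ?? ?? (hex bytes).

MEM[0x0d,0x10,0x13,0x15,0x19] = 54 34 f7 f2 54

D0: mem[0x01..0x06] <- [7d d7 46 22 22 f7]
D1: mem[0x07..0x0c] <- [b4 f2 dd 2a f5 38]
D2: mem[0x12..0x14] <- [38 c7 48]
D3: mem[0x11..0x15] <- [22 22 f7 b4 f2]
D4: mem[0x0b..0x12] <- [61 a5 54 43 2a 34 7d d7]
query mem[0x0d]=0x54, mem[0x10]=0x34, mem[0x13]=0xf7, mem[0x15]=0xf2, mem[0x19]=0x54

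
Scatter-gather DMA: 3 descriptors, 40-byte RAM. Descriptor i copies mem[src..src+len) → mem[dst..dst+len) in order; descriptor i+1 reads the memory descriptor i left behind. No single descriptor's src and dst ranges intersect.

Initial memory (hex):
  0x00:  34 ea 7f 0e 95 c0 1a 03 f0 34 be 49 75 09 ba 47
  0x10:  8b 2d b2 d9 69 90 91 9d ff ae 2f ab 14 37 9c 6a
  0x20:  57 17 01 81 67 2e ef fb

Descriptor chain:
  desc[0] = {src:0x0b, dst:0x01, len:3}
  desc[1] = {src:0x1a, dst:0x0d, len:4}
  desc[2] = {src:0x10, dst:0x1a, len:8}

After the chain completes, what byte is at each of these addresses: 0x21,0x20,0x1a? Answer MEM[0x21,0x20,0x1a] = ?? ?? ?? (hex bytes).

[0] 0x0b->0x01 len=3 : 49 75 09
[1] 0x1a->0x0d len=4 : 2f ab 14 37
[2] 0x10->0x1a len=8 : 37 2d b2 d9 69 90 91 9d
query mem[0x21]=0x9d, mem[0x20]=0x91, mem[0x1a]=0x37

MEM[0x21,0x20,0x1a] = 9d 91 37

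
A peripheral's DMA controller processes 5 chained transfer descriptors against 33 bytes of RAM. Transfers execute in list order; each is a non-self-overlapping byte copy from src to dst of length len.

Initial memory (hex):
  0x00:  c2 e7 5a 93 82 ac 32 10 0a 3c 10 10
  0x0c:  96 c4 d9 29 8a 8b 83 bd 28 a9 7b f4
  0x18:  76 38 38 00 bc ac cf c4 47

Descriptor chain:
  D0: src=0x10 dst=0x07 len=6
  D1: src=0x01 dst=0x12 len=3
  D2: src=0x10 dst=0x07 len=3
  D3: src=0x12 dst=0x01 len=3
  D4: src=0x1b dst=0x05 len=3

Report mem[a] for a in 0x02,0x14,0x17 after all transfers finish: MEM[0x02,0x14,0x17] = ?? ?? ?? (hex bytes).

#0 dst[0x07+6] := {0x8a,0x8b,0x83,0xbd,0x28,0xa9}
#1 dst[0x12+3] := {0xe7,0x5a,0x93}
#2 dst[0x07+3] := {0x8a,0x8b,0xe7}
#3 dst[0x01+3] := {0xe7,0x5a,0x93}
#4 dst[0x05+3] := {0x00,0xbc,0xac}
query mem[0x02]=0x5a, mem[0x14]=0x93, mem[0x17]=0xf4

MEM[0x02,0x14,0x17] = 5a 93 f4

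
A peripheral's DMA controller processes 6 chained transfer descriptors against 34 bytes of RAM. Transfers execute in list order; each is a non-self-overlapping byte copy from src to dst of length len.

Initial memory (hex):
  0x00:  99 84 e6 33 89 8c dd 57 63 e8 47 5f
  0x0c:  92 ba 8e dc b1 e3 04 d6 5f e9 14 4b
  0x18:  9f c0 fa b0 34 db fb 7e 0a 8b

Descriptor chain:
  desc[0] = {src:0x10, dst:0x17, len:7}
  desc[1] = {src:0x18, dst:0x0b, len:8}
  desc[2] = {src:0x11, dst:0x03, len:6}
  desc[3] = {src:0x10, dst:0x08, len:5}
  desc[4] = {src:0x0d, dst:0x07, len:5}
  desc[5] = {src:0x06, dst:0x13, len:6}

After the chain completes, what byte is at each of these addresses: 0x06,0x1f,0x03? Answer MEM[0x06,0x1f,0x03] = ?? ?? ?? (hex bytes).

  after D0: wrote 7B at 0x17 = b1e304d65fe914
  after D1: wrote 8B at 0x0b = e304d65fe914fb7e
  after D2: wrote 6B at 0x03 = fb7ed65fe914
  after D3: wrote 5B at 0x08 = 14fb7ed65f
  after D4: wrote 5B at 0x07 = d65fe914fb
  after D5: wrote 6B at 0x13 = 5fd65fe914fb
query mem[0x06]=0x5f, mem[0x1f]=0x7e, mem[0x03]=0xfb

MEM[0x06,0x1f,0x03] = 5f 7e fb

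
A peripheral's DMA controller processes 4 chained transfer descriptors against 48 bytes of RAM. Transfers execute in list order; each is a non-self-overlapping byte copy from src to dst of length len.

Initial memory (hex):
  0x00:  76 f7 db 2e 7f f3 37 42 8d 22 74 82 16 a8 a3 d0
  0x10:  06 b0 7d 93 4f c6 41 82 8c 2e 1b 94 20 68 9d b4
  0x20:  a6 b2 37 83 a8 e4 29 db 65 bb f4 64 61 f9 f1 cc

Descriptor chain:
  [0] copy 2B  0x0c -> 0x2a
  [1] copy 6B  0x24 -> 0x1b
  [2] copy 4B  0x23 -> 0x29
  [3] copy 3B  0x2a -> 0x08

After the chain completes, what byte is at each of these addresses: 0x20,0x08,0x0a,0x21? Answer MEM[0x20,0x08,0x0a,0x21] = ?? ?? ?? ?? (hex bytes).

MEM[0x20,0x08,0x0a,0x21] = bb a8 29 b2

[0] 0x0c->0x2a len=2 : 16 a8
[1] 0x24->0x1b len=6 : a8 e4 29 db 65 bb
[2] 0x23->0x29 len=4 : 83 a8 e4 29
[3] 0x2a->0x08 len=3 : a8 e4 29
query mem[0x20]=0xbb, mem[0x08]=0xa8, mem[0x0a]=0x29, mem[0x21]=0xb2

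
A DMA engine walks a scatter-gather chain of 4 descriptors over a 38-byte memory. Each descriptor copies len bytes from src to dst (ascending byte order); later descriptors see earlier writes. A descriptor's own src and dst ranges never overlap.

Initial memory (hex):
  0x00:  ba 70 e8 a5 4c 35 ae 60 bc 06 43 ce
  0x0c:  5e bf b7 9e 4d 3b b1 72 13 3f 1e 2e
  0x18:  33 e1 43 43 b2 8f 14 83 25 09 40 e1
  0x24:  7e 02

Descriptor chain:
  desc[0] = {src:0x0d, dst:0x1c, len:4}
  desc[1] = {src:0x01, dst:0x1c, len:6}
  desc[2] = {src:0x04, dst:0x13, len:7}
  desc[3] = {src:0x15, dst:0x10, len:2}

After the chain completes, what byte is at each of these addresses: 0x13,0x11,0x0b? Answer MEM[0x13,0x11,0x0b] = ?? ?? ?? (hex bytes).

MEM[0x13,0x11,0x0b] = 4c 60 ce

[0] 0x0d->0x1c len=4 : bf b7 9e 4d
[1] 0x01->0x1c len=6 : 70 e8 a5 4c 35 ae
[2] 0x04->0x13 len=7 : 4c 35 ae 60 bc 06 43
[3] 0x15->0x10 len=2 : ae 60
query mem[0x13]=0x4c, mem[0x11]=0x60, mem[0x0b]=0xce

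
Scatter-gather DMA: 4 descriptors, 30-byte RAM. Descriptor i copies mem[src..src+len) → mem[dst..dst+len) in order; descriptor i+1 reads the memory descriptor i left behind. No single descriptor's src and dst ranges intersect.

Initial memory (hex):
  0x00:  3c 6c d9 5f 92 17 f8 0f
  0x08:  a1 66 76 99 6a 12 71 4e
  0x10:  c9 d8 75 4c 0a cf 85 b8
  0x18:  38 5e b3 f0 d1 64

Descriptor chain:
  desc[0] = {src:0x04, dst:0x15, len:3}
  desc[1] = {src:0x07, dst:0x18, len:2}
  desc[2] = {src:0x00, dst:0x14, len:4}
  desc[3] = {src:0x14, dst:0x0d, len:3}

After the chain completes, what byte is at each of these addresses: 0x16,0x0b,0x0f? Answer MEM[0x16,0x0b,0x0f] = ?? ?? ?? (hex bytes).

#0 dst[0x15+3] := {0x92,0x17,0xf8}
#1 dst[0x18+2] := {0x0f,0xa1}
#2 dst[0x14+4] := {0x3c,0x6c,0xd9,0x5f}
#3 dst[0x0d+3] := {0x3c,0x6c,0xd9}
query mem[0x16]=0xd9, mem[0x0b]=0x99, mem[0x0f]=0xd9

MEM[0x16,0x0b,0x0f] = d9 99 d9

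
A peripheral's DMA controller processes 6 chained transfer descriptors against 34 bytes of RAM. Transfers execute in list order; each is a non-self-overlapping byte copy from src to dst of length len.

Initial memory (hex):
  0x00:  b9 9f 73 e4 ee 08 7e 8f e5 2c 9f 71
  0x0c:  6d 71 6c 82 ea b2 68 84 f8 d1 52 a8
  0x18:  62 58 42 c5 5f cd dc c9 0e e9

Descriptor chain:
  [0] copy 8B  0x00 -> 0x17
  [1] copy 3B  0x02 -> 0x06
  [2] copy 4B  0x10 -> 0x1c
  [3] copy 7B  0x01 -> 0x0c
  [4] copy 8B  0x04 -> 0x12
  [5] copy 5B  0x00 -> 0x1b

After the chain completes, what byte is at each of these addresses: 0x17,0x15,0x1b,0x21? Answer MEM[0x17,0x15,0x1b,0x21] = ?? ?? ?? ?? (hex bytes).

MEM[0x17,0x15,0x1b,0x21] = 2c e4 b9 e9

  after D0: wrote 8B at 0x17 = b99f73e4ee087e8f
  after D1: wrote 3B at 0x06 = 73e4ee
  after D2: wrote 4B at 0x1c = eab26884
  after D3: wrote 7B at 0x0c = 9f73e4ee0873e4
  after D4: wrote 8B at 0x12 = ee0873e4ee2c9f71
  after D5: wrote 5B at 0x1b = b99f73e4ee
query mem[0x17]=0x2c, mem[0x15]=0xe4, mem[0x1b]=0xb9, mem[0x21]=0xe9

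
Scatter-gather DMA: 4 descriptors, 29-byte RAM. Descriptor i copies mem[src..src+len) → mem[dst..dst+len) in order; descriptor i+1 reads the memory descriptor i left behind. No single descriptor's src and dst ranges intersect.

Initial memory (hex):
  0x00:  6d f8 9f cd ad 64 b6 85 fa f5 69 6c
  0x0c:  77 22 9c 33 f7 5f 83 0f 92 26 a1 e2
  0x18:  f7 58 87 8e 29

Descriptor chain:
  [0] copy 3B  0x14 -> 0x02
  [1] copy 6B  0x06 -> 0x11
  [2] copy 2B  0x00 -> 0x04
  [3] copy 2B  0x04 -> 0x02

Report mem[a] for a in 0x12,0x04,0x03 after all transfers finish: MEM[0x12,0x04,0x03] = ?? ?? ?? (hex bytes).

  after D0: wrote 3B at 0x02 = 9226a1
  after D1: wrote 6B at 0x11 = b685faf5696c
  after D2: wrote 2B at 0x04 = 6df8
  after D3: wrote 2B at 0x02 = 6df8
query mem[0x12]=0x85, mem[0x04]=0x6d, mem[0x03]=0xf8

MEM[0x12,0x04,0x03] = 85 6d f8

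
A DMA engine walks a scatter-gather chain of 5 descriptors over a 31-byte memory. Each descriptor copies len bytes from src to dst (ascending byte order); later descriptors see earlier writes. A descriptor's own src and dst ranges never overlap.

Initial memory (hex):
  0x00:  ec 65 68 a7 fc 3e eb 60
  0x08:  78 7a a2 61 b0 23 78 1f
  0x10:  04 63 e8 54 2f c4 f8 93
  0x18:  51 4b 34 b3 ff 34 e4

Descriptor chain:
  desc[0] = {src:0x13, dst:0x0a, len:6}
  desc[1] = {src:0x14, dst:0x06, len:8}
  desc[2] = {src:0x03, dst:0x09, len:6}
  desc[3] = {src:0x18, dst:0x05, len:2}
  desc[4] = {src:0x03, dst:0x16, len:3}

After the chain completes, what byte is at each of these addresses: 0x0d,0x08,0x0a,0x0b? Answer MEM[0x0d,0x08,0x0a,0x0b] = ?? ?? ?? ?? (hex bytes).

MEM[0x0d,0x08,0x0a,0x0b] = c4 f8 fc 3e

#0 dst[0x0a+6] := {0x54,0x2f,0xc4,0xf8,0x93,0x51}
#1 dst[0x06+8] := {0x2f,0xc4,0xf8,0x93,0x51,0x4b,0x34,0xb3}
#2 dst[0x09+6] := {0xa7,0xfc,0x3e,0x2f,0xc4,0xf8}
#3 dst[0x05+2] := {0x51,0x4b}
#4 dst[0x16+3] := {0xa7,0xfc,0x51}
query mem[0x0d]=0xc4, mem[0x08]=0xf8, mem[0x0a]=0xfc, mem[0x0b]=0x3e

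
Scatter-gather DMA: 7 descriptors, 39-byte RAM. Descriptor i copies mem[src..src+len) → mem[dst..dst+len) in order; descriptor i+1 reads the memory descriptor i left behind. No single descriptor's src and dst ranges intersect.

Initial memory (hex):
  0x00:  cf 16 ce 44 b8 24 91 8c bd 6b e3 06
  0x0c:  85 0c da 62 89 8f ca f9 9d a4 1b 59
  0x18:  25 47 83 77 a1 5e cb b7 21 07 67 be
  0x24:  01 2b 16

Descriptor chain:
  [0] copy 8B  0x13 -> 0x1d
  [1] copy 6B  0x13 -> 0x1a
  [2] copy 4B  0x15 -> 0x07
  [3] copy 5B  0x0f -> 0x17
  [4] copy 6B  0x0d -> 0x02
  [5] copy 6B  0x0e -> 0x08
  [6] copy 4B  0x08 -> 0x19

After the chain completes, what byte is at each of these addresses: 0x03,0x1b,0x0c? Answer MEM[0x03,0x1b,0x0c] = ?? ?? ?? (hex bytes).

[0] 0x13->0x1d len=8 : f9 9d a4 1b 59 25 47 83
[1] 0x13->0x1a len=6 : f9 9d a4 1b 59 25
[2] 0x15->0x07 len=4 : a4 1b 59 25
[3] 0x0f->0x17 len=5 : 62 89 8f ca f9
[4] 0x0d->0x02 len=6 : 0c da 62 89 8f ca
[5] 0x0e->0x08 len=6 : da 62 89 8f ca f9
[6] 0x08->0x19 len=4 : da 62 89 8f
query mem[0x03]=0xda, mem[0x1b]=0x89, mem[0x0c]=0xca

MEM[0x03,0x1b,0x0c] = da 89 ca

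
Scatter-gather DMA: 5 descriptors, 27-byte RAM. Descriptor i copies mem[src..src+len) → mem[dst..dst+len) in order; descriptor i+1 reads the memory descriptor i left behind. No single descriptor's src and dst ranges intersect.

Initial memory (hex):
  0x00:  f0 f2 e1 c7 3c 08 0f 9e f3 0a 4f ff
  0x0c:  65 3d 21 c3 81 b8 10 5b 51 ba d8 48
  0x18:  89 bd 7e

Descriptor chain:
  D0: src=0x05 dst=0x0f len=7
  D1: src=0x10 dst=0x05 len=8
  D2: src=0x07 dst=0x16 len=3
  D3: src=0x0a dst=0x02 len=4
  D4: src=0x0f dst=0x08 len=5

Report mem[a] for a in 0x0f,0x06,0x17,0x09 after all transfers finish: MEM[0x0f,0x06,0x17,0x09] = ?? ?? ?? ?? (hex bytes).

MEM[0x0f,0x06,0x17,0x09] = 08 9e 0a 0f

#0 dst[0x0f+7] := {0x08,0x0f,0x9e,0xf3,0x0a,0x4f,0xff}
#1 dst[0x05+8] := {0x0f,0x9e,0xf3,0x0a,0x4f,0xff,0xd8,0x48}
#2 dst[0x16+3] := {0xf3,0x0a,0x4f}
#3 dst[0x02+4] := {0xff,0xd8,0x48,0x3d}
#4 dst[0x08+5] := {0x08,0x0f,0x9e,0xf3,0x0a}
query mem[0x0f]=0x08, mem[0x06]=0x9e, mem[0x17]=0x0a, mem[0x09]=0x0f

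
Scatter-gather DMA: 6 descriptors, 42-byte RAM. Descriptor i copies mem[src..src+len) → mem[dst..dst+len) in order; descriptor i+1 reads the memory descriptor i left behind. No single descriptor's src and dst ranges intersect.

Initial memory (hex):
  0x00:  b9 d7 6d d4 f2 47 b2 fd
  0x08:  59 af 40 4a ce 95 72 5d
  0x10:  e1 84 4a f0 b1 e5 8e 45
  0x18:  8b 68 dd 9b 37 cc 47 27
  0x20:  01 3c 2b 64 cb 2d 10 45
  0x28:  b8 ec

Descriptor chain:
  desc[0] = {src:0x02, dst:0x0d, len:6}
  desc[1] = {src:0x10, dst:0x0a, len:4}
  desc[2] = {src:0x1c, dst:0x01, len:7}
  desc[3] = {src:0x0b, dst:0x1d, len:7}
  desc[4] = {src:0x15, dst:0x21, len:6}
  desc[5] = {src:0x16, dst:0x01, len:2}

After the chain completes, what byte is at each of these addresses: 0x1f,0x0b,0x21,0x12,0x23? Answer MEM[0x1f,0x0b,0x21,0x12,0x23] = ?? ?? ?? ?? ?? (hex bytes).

MEM[0x1f,0x0b,0x21,0x12,0x23] = f0 b2 e5 fd 45

[0] 0x02->0x0d len=6 : 6d d4 f2 47 b2 fd
[1] 0x10->0x0a len=4 : 47 b2 fd f0
[2] 0x1c->0x01 len=7 : 37 cc 47 27 01 3c 2b
[3] 0x0b->0x1d len=7 : b2 fd f0 d4 f2 47 b2
[4] 0x15->0x21 len=6 : e5 8e 45 8b 68 dd
[5] 0x16->0x01 len=2 : 8e 45
query mem[0x1f]=0xf0, mem[0x0b]=0xb2, mem[0x21]=0xe5, mem[0x12]=0xfd, mem[0x23]=0x45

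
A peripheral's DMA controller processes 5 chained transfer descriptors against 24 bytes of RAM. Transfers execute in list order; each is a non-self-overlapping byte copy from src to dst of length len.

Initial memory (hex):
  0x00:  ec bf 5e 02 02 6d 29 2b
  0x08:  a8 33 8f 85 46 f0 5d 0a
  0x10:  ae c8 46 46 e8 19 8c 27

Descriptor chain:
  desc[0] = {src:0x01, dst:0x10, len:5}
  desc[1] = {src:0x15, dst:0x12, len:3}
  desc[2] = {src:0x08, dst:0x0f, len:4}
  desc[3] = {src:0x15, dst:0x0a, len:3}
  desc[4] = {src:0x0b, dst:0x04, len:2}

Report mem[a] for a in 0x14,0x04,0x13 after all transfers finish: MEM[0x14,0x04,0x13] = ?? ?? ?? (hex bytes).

MEM[0x14,0x04,0x13] = 27 8c 8c

#0 dst[0x10+5] := {0xbf,0x5e,0x02,0x02,0x6d}
#1 dst[0x12+3] := {0x19,0x8c,0x27}
#2 dst[0x0f+4] := {0xa8,0x33,0x8f,0x85}
#3 dst[0x0a+3] := {0x19,0x8c,0x27}
#4 dst[0x04+2] := {0x8c,0x27}
query mem[0x14]=0x27, mem[0x04]=0x8c, mem[0x13]=0x8c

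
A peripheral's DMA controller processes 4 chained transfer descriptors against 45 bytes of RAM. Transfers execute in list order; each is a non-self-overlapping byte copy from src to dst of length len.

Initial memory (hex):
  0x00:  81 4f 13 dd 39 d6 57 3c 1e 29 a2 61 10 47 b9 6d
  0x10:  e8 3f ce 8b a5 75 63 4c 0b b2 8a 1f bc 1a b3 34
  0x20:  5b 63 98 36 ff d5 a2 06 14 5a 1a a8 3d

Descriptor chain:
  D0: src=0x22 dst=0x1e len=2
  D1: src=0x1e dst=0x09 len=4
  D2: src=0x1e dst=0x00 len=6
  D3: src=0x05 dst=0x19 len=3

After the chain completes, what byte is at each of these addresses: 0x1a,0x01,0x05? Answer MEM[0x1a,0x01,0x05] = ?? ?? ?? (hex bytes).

  after D0: wrote 2B at 0x1e = 9836
  after D1: wrote 4B at 0x09 = 98365b63
  after D2: wrote 6B at 0x00 = 98365b639836
  after D3: wrote 3B at 0x19 = 36573c
query mem[0x1a]=0x57, mem[0x01]=0x36, mem[0x05]=0x36

MEM[0x1a,0x01,0x05] = 57 36 36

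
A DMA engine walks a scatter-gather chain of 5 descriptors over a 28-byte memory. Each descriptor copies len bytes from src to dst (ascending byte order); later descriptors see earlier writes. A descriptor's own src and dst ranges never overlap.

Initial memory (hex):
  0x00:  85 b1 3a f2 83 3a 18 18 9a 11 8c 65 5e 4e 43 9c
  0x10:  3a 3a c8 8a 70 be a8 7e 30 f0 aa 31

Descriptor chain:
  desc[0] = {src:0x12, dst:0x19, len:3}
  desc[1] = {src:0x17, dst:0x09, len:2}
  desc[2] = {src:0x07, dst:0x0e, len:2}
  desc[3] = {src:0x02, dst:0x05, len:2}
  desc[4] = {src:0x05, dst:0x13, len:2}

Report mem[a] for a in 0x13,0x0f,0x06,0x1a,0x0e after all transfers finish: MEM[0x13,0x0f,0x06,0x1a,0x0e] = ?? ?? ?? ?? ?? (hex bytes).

MEM[0x13,0x0f,0x06,0x1a,0x0e] = 3a 9a f2 8a 18

[0] 0x12->0x19 len=3 : c8 8a 70
[1] 0x17->0x09 len=2 : 7e 30
[2] 0x07->0x0e len=2 : 18 9a
[3] 0x02->0x05 len=2 : 3a f2
[4] 0x05->0x13 len=2 : 3a f2
query mem[0x13]=0x3a, mem[0x0f]=0x9a, mem[0x06]=0xf2, mem[0x1a]=0x8a, mem[0x0e]=0x18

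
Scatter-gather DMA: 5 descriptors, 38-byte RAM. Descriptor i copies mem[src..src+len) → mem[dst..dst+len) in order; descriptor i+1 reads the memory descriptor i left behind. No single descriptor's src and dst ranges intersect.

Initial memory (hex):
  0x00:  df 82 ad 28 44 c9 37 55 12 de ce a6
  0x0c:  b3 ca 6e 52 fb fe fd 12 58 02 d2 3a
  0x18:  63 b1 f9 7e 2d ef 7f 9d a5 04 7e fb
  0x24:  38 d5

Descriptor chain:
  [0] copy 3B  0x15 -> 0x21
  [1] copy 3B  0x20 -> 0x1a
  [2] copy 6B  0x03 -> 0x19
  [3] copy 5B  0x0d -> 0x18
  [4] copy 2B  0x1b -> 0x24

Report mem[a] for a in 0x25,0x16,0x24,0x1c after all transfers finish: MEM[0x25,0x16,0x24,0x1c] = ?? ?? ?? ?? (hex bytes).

MEM[0x25,0x16,0x24,0x1c] = fe d2 fb fe

  after D0: wrote 3B at 0x21 = 02d23a
  after D1: wrote 3B at 0x1a = a502d2
  after D2: wrote 6B at 0x19 = 2844c9375512
  after D3: wrote 5B at 0x18 = ca6e52fbfe
  after D4: wrote 2B at 0x24 = fbfe
query mem[0x25]=0xfe, mem[0x16]=0xd2, mem[0x24]=0xfb, mem[0x1c]=0xfe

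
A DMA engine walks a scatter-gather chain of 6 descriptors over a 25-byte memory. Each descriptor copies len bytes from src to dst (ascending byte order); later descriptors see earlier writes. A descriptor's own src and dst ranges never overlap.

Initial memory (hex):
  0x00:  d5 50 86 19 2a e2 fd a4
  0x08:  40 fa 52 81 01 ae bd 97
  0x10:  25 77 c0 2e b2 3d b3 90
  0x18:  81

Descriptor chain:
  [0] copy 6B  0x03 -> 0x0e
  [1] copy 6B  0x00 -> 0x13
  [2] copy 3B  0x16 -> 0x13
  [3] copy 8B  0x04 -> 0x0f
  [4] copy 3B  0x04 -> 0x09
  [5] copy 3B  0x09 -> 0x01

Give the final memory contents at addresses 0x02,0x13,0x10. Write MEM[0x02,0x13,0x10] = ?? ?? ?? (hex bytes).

MEM[0x02,0x13,0x10] = e2 40 e2

[0] 0x03->0x0e len=6 : 19 2a e2 fd a4 40
[1] 0x00->0x13 len=6 : d5 50 86 19 2a e2
[2] 0x16->0x13 len=3 : 19 2a e2
[3] 0x04->0x0f len=8 : 2a e2 fd a4 40 fa 52 81
[4] 0x04->0x09 len=3 : 2a e2 fd
[5] 0x09->0x01 len=3 : 2a e2 fd
query mem[0x02]=0xe2, mem[0x13]=0x40, mem[0x10]=0xe2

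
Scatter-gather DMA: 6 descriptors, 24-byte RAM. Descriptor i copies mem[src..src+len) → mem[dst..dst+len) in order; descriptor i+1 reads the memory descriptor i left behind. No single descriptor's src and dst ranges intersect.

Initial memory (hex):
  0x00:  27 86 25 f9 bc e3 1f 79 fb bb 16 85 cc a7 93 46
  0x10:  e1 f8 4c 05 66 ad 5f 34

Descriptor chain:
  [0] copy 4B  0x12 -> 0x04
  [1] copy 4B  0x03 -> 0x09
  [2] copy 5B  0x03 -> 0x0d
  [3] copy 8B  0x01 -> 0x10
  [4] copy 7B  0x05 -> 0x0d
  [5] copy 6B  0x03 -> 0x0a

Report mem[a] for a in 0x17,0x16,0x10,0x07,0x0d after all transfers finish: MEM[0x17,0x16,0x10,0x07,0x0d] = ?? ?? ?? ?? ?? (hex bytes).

D0: mem[0x04..0x07] <- [4c 05 66 ad]
D1: mem[0x09..0x0c] <- [f9 4c 05 66]
D2: mem[0x0d..0x11] <- [f9 4c 05 66 ad]
D3: mem[0x10..0x17] <- [86 25 f9 4c 05 66 ad fb]
D4: mem[0x0d..0x13] <- [05 66 ad fb f9 4c 05]
D5: mem[0x0a..0x0f] <- [f9 4c 05 66 ad fb]
query mem[0x17]=0xfb, mem[0x16]=0xad, mem[0x10]=0xfb, mem[0x07]=0xad, mem[0x0d]=0x66

MEM[0x17,0x16,0x10,0x07,0x0d] = fb ad fb ad 66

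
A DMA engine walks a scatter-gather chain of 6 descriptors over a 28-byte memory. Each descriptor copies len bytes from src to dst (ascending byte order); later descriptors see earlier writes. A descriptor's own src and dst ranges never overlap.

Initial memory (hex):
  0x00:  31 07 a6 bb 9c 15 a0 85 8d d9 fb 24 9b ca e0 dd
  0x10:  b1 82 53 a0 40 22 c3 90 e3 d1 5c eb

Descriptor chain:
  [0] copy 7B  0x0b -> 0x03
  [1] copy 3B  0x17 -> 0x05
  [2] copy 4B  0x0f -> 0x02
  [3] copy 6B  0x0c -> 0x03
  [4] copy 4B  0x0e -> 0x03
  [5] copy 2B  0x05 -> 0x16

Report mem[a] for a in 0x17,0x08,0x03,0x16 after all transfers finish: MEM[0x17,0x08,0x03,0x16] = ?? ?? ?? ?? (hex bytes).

MEM[0x17,0x08,0x03,0x16] = 82 82 e0 b1

D0: mem[0x03..0x09] <- [24 9b ca e0 dd b1 82]
D1: mem[0x05..0x07] <- [90 e3 d1]
D2: mem[0x02..0x05] <- [dd b1 82 53]
D3: mem[0x03..0x08] <- [9b ca e0 dd b1 82]
D4: mem[0x03..0x06] <- [e0 dd b1 82]
D5: mem[0x16..0x17] <- [b1 82]
query mem[0x17]=0x82, mem[0x08]=0x82, mem[0x03]=0xe0, mem[0x16]=0xb1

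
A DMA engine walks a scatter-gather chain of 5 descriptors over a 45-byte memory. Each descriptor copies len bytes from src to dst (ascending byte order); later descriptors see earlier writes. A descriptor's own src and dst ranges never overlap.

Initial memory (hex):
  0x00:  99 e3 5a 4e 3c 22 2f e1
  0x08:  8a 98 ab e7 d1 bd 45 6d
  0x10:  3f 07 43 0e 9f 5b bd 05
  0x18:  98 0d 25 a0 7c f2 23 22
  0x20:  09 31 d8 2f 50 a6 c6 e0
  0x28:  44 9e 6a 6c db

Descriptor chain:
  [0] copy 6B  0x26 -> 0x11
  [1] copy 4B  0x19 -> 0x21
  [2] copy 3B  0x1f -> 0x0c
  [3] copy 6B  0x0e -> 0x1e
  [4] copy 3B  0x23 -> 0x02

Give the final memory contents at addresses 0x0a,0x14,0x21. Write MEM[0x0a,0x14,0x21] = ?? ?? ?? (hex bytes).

MEM[0x0a,0x14,0x21] = ab 9e c6

#0 dst[0x11+6] := {0xc6,0xe0,0x44,0x9e,0x6a,0x6c}
#1 dst[0x21+4] := {0x0d,0x25,0xa0,0x7c}
#2 dst[0x0c+3] := {0x22,0x09,0x0d}
#3 dst[0x1e+6] := {0x0d,0x6d,0x3f,0xc6,0xe0,0x44}
#4 dst[0x02+3] := {0x44,0x7c,0xa6}
query mem[0x0a]=0xab, mem[0x14]=0x9e, mem[0x21]=0xc6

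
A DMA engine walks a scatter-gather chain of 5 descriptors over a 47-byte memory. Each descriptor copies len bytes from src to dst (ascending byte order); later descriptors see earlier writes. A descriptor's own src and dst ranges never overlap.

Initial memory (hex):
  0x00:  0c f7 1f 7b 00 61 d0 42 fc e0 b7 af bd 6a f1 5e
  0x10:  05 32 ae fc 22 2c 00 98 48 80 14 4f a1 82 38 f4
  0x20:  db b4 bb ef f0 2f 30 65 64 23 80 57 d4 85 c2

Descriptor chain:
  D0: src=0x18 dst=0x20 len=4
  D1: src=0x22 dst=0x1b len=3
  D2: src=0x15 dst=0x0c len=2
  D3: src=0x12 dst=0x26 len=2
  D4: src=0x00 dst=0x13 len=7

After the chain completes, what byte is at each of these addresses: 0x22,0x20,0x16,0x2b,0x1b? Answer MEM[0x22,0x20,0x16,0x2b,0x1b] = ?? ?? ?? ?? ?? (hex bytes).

  after D0: wrote 4B at 0x20 = 4880144f
  after D1: wrote 3B at 0x1b = 144ff0
  after D2: wrote 2B at 0x0c = 2c00
  after D3: wrote 2B at 0x26 = aefc
  after D4: wrote 7B at 0x13 = 0cf71f7b0061d0
query mem[0x22]=0x14, mem[0x20]=0x48, mem[0x16]=0x7b, mem[0x2b]=0x57, mem[0x1b]=0x14

MEM[0x22,0x20,0x16,0x2b,0x1b] = 14 48 7b 57 14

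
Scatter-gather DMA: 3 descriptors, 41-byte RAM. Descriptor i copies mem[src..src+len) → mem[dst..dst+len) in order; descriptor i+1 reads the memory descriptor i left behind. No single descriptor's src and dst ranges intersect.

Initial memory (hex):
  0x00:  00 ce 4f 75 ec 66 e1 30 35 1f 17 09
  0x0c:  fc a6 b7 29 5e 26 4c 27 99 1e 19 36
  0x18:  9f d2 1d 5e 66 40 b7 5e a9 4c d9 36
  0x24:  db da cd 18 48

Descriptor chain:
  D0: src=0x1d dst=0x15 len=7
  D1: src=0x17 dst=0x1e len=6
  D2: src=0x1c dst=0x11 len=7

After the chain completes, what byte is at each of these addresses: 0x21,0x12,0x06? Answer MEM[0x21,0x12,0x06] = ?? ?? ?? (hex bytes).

MEM[0x21,0x12,0x06] = d9 40 e1

  after D0: wrote 7B at 0x15 = 40b75ea94cd936
  after D1: wrote 6B at 0x1e = 5ea94cd93666
  after D2: wrote 7B at 0x11 = 66405ea94cd936
query mem[0x21]=0xd9, mem[0x12]=0x40, mem[0x06]=0xe1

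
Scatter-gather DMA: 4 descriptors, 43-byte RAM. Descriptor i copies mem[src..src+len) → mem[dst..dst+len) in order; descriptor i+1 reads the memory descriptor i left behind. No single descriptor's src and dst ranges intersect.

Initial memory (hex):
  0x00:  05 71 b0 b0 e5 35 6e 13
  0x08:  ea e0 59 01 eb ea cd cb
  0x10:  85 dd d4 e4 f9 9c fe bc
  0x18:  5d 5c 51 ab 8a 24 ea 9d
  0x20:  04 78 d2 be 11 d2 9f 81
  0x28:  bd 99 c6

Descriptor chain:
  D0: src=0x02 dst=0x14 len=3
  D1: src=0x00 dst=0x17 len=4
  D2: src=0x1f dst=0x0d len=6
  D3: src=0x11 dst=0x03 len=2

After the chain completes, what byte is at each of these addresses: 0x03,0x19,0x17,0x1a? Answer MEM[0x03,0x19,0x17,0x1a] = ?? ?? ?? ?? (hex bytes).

MEM[0x03,0x19,0x17,0x1a] = be b0 05 b0

#0 dst[0x14+3] := {0xb0,0xb0,0xe5}
#1 dst[0x17+4] := {0x05,0x71,0xb0,0xb0}
#2 dst[0x0d+6] := {0x9d,0x04,0x78,0xd2,0xbe,0x11}
#3 dst[0x03+2] := {0xbe,0x11}
query mem[0x03]=0xbe, mem[0x19]=0xb0, mem[0x17]=0x05, mem[0x1a]=0xb0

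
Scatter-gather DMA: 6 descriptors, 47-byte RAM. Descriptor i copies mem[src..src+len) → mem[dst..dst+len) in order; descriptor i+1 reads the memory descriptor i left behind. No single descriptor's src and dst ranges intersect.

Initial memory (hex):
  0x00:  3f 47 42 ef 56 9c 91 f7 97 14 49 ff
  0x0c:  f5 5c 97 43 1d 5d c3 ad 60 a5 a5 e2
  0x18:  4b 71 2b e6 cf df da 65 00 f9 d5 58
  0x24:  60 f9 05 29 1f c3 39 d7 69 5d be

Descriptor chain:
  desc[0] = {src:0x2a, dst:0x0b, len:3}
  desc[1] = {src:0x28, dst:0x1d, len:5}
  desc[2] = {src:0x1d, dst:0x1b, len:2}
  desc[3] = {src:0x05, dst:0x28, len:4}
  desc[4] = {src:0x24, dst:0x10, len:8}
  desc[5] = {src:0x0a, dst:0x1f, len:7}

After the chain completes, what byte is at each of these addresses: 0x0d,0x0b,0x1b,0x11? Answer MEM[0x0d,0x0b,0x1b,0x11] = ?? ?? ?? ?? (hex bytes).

MEM[0x0d,0x0b,0x1b,0x11] = 69 39 1f f9

#0 dst[0x0b+3] := {0x39,0xd7,0x69}
#1 dst[0x1d+5] := {0x1f,0xc3,0x39,0xd7,0x69}
#2 dst[0x1b+2] := {0x1f,0xc3}
#3 dst[0x28+4] := {0x9c,0x91,0xf7,0x97}
#4 dst[0x10+8] := {0x60,0xf9,0x05,0x29,0x9c,0x91,0xf7,0x97}
#5 dst[0x1f+7] := {0x49,0x39,0xd7,0x69,0x97,0x43,0x60}
query mem[0x0d]=0x69, mem[0x0b]=0x39, mem[0x1b]=0x1f, mem[0x11]=0xf9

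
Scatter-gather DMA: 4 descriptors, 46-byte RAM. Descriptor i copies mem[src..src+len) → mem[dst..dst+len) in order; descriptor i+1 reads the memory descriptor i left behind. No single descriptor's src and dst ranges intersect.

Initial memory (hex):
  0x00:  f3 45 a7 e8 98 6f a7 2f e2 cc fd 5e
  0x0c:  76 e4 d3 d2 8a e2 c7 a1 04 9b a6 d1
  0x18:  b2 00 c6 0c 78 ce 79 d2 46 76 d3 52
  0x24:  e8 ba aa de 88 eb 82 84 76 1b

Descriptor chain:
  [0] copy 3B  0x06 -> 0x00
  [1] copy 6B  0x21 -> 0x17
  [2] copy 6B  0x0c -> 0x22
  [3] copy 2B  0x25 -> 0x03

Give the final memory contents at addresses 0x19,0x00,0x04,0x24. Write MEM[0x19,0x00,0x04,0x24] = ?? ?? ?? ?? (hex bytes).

MEM[0x19,0x00,0x04,0x24] = 52 a7 8a d3

  after D0: wrote 3B at 0x00 = a72fe2
  after D1: wrote 6B at 0x17 = 76d352e8baaa
  after D2: wrote 6B at 0x22 = 76e4d3d28ae2
  after D3: wrote 2B at 0x03 = d28a
query mem[0x19]=0x52, mem[0x00]=0xa7, mem[0x04]=0x8a, mem[0x24]=0xd3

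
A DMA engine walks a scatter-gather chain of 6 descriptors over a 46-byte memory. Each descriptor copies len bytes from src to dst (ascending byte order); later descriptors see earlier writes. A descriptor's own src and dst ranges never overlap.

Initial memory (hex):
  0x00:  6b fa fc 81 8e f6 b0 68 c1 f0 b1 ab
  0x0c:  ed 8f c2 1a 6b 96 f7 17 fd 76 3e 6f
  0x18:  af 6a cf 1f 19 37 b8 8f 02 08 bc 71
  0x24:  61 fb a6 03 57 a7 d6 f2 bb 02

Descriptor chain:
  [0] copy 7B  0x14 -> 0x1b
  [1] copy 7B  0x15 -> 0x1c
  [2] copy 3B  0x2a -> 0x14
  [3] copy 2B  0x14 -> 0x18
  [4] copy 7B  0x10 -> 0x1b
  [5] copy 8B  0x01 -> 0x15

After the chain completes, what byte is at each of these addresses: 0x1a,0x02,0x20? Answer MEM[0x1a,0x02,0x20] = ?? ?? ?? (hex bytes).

D0: mem[0x1b..0x21] <- [fd 76 3e 6f af 6a cf]
D1: mem[0x1c..0x22] <- [76 3e 6f af 6a cf fd]
D2: mem[0x14..0x16] <- [d6 f2 bb]
D3: mem[0x18..0x19] <- [d6 f2]
D4: mem[0x1b..0x21] <- [6b 96 f7 17 d6 f2 bb]
D5: mem[0x15..0x1c] <- [fa fc 81 8e f6 b0 68 c1]
query mem[0x1a]=0xb0, mem[0x02]=0xfc, mem[0x20]=0xf2

MEM[0x1a,0x02,0x20] = b0 fc f2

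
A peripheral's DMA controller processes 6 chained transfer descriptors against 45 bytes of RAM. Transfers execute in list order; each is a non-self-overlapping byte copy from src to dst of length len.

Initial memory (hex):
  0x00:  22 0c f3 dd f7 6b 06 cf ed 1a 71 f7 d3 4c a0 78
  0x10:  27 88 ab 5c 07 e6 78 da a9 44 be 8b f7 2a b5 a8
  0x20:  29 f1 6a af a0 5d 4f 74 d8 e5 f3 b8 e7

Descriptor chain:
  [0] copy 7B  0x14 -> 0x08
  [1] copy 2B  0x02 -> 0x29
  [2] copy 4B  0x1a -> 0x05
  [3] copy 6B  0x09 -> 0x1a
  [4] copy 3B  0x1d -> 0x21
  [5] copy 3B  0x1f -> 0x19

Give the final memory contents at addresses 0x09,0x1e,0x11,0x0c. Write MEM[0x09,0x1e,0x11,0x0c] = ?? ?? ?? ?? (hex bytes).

MEM[0x09,0x1e,0x11,0x0c] = e6 44 88 a9

D0: mem[0x08..0x0e] <- [07 e6 78 da a9 44 be]
D1: mem[0x29..0x2a] <- [f3 dd]
D2: mem[0x05..0x08] <- [be 8b f7 2a]
D3: mem[0x1a..0x1f] <- [e6 78 da a9 44 be]
D4: mem[0x21..0x23] <- [a9 44 be]
D5: mem[0x19..0x1b] <- [be 29 a9]
query mem[0x09]=0xe6, mem[0x1e]=0x44, mem[0x11]=0x88, mem[0x0c]=0xa9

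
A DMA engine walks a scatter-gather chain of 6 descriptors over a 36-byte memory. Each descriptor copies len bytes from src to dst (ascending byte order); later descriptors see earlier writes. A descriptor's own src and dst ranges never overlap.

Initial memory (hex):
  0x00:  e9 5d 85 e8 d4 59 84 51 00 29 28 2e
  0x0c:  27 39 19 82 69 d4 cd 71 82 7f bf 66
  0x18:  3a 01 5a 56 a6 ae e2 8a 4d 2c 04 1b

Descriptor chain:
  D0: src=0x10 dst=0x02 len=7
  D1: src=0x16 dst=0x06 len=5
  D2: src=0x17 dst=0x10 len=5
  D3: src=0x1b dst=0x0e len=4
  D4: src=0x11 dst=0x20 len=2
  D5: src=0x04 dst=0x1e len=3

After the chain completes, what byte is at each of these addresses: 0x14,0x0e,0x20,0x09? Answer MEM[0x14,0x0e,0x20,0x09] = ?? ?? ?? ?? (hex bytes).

  after D0: wrote 7B at 0x02 = 69d4cd71827fbf
  after D1: wrote 5B at 0x06 = bf663a015a
  after D2: wrote 5B at 0x10 = 663a015a56
  after D3: wrote 4B at 0x0e = 56a6aee2
  after D4: wrote 2B at 0x20 = e201
  after D5: wrote 3B at 0x1e = cd71bf
query mem[0x14]=0x56, mem[0x0e]=0x56, mem[0x20]=0xbf, mem[0x09]=0x01

MEM[0x14,0x0e,0x20,0x09] = 56 56 bf 01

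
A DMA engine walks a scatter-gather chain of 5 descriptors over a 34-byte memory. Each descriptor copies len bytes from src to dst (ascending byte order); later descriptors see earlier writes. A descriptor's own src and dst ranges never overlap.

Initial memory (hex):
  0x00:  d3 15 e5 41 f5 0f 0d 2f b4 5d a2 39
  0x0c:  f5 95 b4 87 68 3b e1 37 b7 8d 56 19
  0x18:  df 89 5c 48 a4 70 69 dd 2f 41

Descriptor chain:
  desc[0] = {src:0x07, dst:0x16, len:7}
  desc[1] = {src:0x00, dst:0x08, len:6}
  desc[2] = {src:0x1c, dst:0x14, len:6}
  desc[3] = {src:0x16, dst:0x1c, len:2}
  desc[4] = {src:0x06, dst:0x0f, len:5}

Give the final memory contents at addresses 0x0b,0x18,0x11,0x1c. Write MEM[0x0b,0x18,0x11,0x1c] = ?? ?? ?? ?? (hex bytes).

D0: mem[0x16..0x1c] <- [2f b4 5d a2 39 f5 95]
D1: mem[0x08..0x0d] <- [d3 15 e5 41 f5 0f]
D2: mem[0x14..0x19] <- [95 70 69 dd 2f 41]
D3: mem[0x1c..0x1d] <- [69 dd]
D4: mem[0x0f..0x13] <- [0d 2f d3 15 e5]
query mem[0x0b]=0x41, mem[0x18]=0x2f, mem[0x11]=0xd3, mem[0x1c]=0x69

MEM[0x0b,0x18,0x11,0x1c] = 41 2f d3 69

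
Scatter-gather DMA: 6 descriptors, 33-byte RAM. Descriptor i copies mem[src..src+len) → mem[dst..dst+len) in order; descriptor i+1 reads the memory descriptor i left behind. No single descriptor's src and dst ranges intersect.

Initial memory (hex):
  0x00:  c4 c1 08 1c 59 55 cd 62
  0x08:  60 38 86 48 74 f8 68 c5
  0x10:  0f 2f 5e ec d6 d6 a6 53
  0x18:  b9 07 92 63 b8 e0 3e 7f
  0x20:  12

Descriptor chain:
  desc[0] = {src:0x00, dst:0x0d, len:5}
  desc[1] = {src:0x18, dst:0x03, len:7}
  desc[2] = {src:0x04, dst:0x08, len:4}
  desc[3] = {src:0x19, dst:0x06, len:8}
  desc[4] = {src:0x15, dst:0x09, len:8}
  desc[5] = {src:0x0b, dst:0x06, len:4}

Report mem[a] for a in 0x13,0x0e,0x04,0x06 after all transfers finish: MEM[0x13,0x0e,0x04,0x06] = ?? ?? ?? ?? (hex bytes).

MEM[0x13,0x0e,0x04,0x06] = ec 92 07 53

  after D0: wrote 5B at 0x0d = c4c1081c59
  after D1: wrote 7B at 0x03 = b9079263b8e03e
  after D2: wrote 4B at 0x08 = 079263b8
  after D3: wrote 8B at 0x06 = 079263b8e03e7f12
  after D4: wrote 8B at 0x09 = d6a653b9079263b8
  after D5: wrote 4B at 0x06 = 53b90792
query mem[0x13]=0xec, mem[0x0e]=0x92, mem[0x04]=0x07, mem[0x06]=0x53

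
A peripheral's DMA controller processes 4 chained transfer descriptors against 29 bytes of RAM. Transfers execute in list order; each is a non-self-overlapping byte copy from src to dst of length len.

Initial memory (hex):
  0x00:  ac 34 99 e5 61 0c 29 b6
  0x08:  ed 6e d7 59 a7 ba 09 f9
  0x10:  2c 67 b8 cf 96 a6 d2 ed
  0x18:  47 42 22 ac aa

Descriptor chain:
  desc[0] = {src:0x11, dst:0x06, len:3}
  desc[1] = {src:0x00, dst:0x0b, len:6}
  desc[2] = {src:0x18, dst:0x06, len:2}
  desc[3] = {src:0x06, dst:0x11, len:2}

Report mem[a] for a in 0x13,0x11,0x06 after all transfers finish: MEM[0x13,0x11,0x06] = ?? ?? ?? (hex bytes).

MEM[0x13,0x11,0x06] = cf 47 47

[0] 0x11->0x06 len=3 : 67 b8 cf
[1] 0x00->0x0b len=6 : ac 34 99 e5 61 0c
[2] 0x18->0x06 len=2 : 47 42
[3] 0x06->0x11 len=2 : 47 42
query mem[0x13]=0xcf, mem[0x11]=0x47, mem[0x06]=0x47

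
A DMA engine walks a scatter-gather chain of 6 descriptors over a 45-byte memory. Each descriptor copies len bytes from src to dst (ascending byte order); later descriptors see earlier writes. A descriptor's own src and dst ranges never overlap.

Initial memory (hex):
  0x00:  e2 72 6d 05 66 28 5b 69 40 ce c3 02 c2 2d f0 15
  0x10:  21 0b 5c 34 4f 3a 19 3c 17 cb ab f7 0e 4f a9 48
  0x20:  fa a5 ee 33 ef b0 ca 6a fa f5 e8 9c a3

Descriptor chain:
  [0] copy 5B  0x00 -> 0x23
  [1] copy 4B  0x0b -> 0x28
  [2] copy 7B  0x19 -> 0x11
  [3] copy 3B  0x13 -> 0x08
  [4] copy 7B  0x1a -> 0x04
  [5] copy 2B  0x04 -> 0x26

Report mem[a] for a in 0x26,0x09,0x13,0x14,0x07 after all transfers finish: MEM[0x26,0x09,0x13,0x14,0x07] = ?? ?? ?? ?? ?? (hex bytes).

MEM[0x26,0x09,0x13,0x14,0x07] = ab 48 f7 0e 4f

D0: mem[0x23..0x27] <- [e2 72 6d 05 66]
D1: mem[0x28..0x2b] <- [02 c2 2d f0]
D2: mem[0x11..0x17] <- [cb ab f7 0e 4f a9 48]
D3: mem[0x08..0x0a] <- [f7 0e 4f]
D4: mem[0x04..0x0a] <- [ab f7 0e 4f a9 48 fa]
D5: mem[0x26..0x27] <- [ab f7]
query mem[0x26]=0xab, mem[0x09]=0x48, mem[0x13]=0xf7, mem[0x14]=0x0e, mem[0x07]=0x4f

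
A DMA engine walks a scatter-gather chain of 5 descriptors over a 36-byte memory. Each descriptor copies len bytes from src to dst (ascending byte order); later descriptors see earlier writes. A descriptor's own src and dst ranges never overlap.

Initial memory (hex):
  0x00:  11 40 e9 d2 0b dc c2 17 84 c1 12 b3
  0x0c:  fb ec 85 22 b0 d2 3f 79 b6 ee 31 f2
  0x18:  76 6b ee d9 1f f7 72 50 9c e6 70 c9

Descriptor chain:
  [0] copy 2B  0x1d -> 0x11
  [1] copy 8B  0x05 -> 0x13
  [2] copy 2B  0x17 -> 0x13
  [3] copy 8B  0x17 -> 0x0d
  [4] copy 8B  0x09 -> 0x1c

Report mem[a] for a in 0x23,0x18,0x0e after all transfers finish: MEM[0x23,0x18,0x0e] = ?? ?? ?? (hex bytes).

MEM[0x23,0x18,0x0e] = fb 12 12

[0] 0x1d->0x11 len=2 : f7 72
[1] 0x05->0x13 len=8 : dc c2 17 84 c1 12 b3 fb
[2] 0x17->0x13 len=2 : c1 12
[3] 0x17->0x0d len=8 : c1 12 b3 fb d9 1f f7 72
[4] 0x09->0x1c len=8 : c1 12 b3 fb c1 12 b3 fb
query mem[0x23]=0xfb, mem[0x18]=0x12, mem[0x0e]=0x12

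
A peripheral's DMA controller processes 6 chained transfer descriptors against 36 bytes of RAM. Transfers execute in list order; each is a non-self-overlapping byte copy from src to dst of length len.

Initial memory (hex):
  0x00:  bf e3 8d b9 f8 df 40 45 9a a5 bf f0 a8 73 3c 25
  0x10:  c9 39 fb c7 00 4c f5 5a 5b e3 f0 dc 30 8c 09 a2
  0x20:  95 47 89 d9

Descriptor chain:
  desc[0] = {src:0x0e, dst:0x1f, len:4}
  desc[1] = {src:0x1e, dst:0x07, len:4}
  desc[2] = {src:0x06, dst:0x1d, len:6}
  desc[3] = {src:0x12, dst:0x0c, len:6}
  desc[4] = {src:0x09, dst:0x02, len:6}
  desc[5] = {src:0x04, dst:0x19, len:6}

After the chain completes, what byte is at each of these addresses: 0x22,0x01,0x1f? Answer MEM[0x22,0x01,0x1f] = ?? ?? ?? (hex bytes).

D0: mem[0x1f..0x22] <- [3c 25 c9 39]
D1: mem[0x07..0x0a] <- [09 3c 25 c9]
D2: mem[0x1d..0x22] <- [40 09 3c 25 c9 f0]
D3: mem[0x0c..0x11] <- [fb c7 00 4c f5 5a]
D4: mem[0x02..0x07] <- [25 c9 f0 fb c7 00]
D5: mem[0x19..0x1e] <- [f0 fb c7 00 3c 25]
query mem[0x22]=0xf0, mem[0x01]=0xe3, mem[0x1f]=0x3c

MEM[0x22,0x01,0x1f] = f0 e3 3c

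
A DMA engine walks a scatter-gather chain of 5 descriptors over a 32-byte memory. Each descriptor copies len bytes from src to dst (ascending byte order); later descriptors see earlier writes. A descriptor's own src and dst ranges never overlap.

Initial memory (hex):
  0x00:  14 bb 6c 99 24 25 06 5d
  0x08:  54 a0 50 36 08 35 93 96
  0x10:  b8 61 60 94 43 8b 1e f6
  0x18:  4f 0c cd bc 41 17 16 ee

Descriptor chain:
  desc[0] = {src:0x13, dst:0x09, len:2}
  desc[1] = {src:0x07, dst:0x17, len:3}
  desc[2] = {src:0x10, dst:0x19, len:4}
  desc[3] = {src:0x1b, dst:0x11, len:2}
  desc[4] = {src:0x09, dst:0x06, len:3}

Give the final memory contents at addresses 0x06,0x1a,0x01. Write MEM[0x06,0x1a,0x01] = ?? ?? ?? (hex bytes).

MEM[0x06,0x1a,0x01] = 94 61 bb

#0 dst[0x09+2] := {0x94,0x43}
#1 dst[0x17+3] := {0x5d,0x54,0x94}
#2 dst[0x19+4] := {0xb8,0x61,0x60,0x94}
#3 dst[0x11+2] := {0x60,0x94}
#4 dst[0x06+3] := {0x94,0x43,0x36}
query mem[0x06]=0x94, mem[0x1a]=0x61, mem[0x01]=0xbb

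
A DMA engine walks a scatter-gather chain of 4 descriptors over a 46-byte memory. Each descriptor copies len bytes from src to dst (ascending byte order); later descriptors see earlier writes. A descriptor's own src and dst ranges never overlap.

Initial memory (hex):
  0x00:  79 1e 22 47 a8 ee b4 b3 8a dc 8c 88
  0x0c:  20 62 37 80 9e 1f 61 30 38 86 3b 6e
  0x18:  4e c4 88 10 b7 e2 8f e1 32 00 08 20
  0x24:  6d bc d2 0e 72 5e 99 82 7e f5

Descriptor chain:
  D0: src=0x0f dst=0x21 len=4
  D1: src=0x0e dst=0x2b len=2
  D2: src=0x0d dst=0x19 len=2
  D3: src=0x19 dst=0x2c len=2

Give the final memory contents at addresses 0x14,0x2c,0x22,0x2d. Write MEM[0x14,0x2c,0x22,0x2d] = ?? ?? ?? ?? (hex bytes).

MEM[0x14,0x2c,0x22,0x2d] = 38 62 9e 37

D0: mem[0x21..0x24] <- [80 9e 1f 61]
D1: mem[0x2b..0x2c] <- [37 80]
D2: mem[0x19..0x1a] <- [62 37]
D3: mem[0x2c..0x2d] <- [62 37]
query mem[0x14]=0x38, mem[0x2c]=0x62, mem[0x22]=0x9e, mem[0x2d]=0x37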